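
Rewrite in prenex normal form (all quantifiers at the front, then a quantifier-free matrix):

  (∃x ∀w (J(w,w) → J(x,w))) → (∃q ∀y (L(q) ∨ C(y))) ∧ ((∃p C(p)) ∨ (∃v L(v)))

Rewrite implications/biconditionals: A → B as ¬A ∨ B.
  ¬(∃x ∀w (¬J(w,w) ∨ J(x,w))) ∨ (∃q ∀y (L(q) ∨ C(y))) ∧ ((∃p C(p)) ∨ (∃v L(v)))
Move each ¬ inward, flipping quantifiers it crosses:
  (∀x ∃w (J(w,w) ∧ ¬J(x,w))) ∨ (∃q ∀y (L(q) ∨ C(y))) ∧ ((∃p C(p)) ∨ (∃v L(v)))
Pull the quantifiers to the front (each side's bound variable is not free in the other side):
  ∀x ∃w ∃q ∀y ∃p ∃v (J(w,w) ∧ ¬J(x,w) ∨ (L(q) ∨ C(y)) ∧ (C(p) ∨ L(v)))

∀x ∃w ∃q ∀y ∃p ∃v (J(w,w) ∧ ¬J(x,w) ∨ (L(q) ∨ C(y)) ∧ (C(p) ∨ L(v)))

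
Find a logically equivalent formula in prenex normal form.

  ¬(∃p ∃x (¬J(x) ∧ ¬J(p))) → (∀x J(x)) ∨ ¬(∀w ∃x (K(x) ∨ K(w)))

∃p ∃x ∀t ∃w ∀z1 (¬J(x) ∧ ¬J(p) ∨ J(t) ∨ ¬K(z1) ∧ ¬K(w))

Rewrite implications/biconditionals: A → B as ¬A ∨ B.
  ¬¬(∃p ∃x (¬J(x) ∧ ¬J(p))) ∨ (∀x J(x)) ∨ ¬(∀w ∃x (K(x) ∨ K(w)))
Drive negations inward (¬∀x A ≡ ∃x ¬A, ¬∃x A ≡ ∀x ¬A, De Morgan for ∧/∨):
  (∃p ∃x (¬J(x) ∧ ¬J(p))) ∨ (∀x J(x)) ∨ (∃w ∀x (¬K(x) ∧ ¬K(w)))
Rename bound variables to avoid capture: x↦t, x↦z1.
  (∃p ∃x (¬J(x) ∧ ¬J(p))) ∨ (∀t J(t)) ∨ (∃w ∀z1 (¬K(z1) ∧ ¬K(w)))
Finally move all quantifiers to the prefix:
  ∃p ∃x ∀t ∃w ∀z1 (¬J(x) ∧ ¬J(p) ∨ J(t) ∨ ¬K(z1) ∧ ¬K(w))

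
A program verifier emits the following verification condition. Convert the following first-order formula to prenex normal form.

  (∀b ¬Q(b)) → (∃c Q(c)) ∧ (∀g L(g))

Eliminate → and ↔ using ¬ and ∨.
  ¬(∀b ¬Q(b)) ∨ (∃c Q(c)) ∧ (∀g L(g))
Drive negations inward (¬∀x A ≡ ∃x ¬A, ¬∃x A ≡ ∀x ¬A, De Morgan for ∧/∨):
  (∃b Q(b)) ∨ (∃c Q(c)) ∧ (∀g L(g))
All bound variables are already distinct, so no renaming is needed.
Pull the quantifiers to the front (each side's bound variable is not free in the other side):
  ∃b ∃c ∀g (Q(b) ∨ Q(c) ∧ L(g))

∃b ∃c ∀g (Q(b) ∨ Q(c) ∧ L(g))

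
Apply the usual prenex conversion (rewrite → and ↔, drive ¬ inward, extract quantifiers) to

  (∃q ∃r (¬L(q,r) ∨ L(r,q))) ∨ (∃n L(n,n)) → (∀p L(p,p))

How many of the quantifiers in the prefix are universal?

4

First replace A → B with ¬A ∨ B.
  ¬((∃q ∃r (¬L(q,r) ∨ L(r,q))) ∨ (∃n L(n,n))) ∨ (∀p L(p,p))
Move each ¬ inward, flipping quantifiers it crosses:
  (∀q ∀r (L(q,r) ∧ ¬L(r,q))) ∧ (∀n ¬L(n,n)) ∨ (∀p L(p,p))
All bound variables are already distinct, so no renaming is needed.
Extract every quantifier outward, since the variables are now distinct and don't occur free across branches:
  ∀q ∀r ∀n ∀p (L(q,r) ∧ ¬L(r,q) ∧ ¬L(n,n) ∨ L(p,p))
The prefix is ∀q ∀r ∀n ∀p: 4 universal, 0 existential.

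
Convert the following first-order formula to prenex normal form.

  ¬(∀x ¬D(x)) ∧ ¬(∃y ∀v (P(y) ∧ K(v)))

Push ¬ through the quantifiers and connectives to reach negation normal form:
  (∃x D(x)) ∧ (∀y ∃v (¬P(y) ∨ ¬K(v)))
All bound variables are already distinct, so no renaming is needed.
Extract every quantifier outward, since the variables are now distinct and don't occur free across branches:
  ∃x ∀y ∃v (D(x) ∧ (¬P(y) ∨ ¬K(v)))

∃x ∀y ∃v (D(x) ∧ (¬P(y) ∨ ¬K(v)))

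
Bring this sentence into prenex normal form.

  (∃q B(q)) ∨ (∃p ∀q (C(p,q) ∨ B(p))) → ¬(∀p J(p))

∀q ∀p ∃y1 ∃x (¬B(q) ∧ ¬C(p,y1) ∧ ¬B(p) ∨ ¬J(x))

Eliminate → and ↔ using ¬ and ∨.
  ¬((∃q B(q)) ∨ (∃p ∀q (C(p,q) ∨ B(p)))) ∨ ¬(∀p J(p))
Move each ¬ inward, flipping quantifiers it crosses:
  (∀q ¬B(q)) ∧ (∀p ∃q (¬C(p,q) ∧ ¬B(p))) ∨ (∃p ¬J(p))
Rename bound variables to avoid capture: q↦y1, p↦x.
  (∀q ¬B(q)) ∧ (∀p ∃y1 (¬C(p,y1) ∧ ¬B(p))) ∨ (∃x ¬J(x))
Extract every quantifier outward, since the variables are now distinct and don't occur free across branches:
  ∀q ∀p ∃y1 ∃x (¬B(q) ∧ ¬C(p,y1) ∧ ¬B(p) ∨ ¬J(x))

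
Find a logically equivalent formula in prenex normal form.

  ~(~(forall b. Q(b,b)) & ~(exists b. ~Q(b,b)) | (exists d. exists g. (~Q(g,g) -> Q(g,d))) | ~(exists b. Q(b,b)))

forall b. exists x. forall d. forall g. exists v1. ((Q(b,b) | ~Q(x,x)) & ~Q(g,g) & ~Q(g,d) & Q(v1,v1))

Rewrite implications/biconditionals: A → B as ¬A ∨ B.
  ~(~(forall b. Q(b,b)) & ~(exists b. ~Q(b,b)) | (exists d. exists g. (~~Q(g,g) | Q(g,d))) | ~(exists b. Q(b,b)))
Move each ¬ inward, flipping quantifiers it crosses:
  ((forall b. Q(b,b)) | (exists b. ~Q(b,b))) & (forall d. forall g. (~Q(g,g) & ~Q(g,d))) & (exists b. Q(b,b))
Rename bound variables to avoid capture: b↦x, b↦v1.
  ((forall b. Q(b,b)) | (exists x. ~Q(x,x))) & (forall d. forall g. (~Q(g,g) & ~Q(g,d))) & (exists v1. Q(v1,v1))
Extract every quantifier outward, since the variables are now distinct and don't occur free across branches:
  forall b. exists x. forall d. forall g. exists v1. ((Q(b,b) | ~Q(x,x)) & ~Q(g,g) & ~Q(g,d) & Q(v1,v1))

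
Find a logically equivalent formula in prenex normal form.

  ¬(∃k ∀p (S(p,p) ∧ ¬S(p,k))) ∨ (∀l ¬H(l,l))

Drive negations inward (¬∀x A ≡ ∃x ¬A, ¬∃x A ≡ ∀x ¬A, De Morgan for ∧/∨):
  (∀k ∃p (¬S(p,p) ∨ S(p,k))) ∨ (∀l ¬H(l,l))
All bound variables are already distinct, so no renaming is needed.
Pull the quantifiers to the front (each side's bound variable is not free in the other side):
  ∀k ∃p ∀l (¬S(p,p) ∨ S(p,k) ∨ ¬H(l,l))

∀k ∃p ∀l (¬S(p,p) ∨ S(p,k) ∨ ¬H(l,l))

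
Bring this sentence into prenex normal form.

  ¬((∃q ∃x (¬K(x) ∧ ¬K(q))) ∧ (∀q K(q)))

Drive negations inward (¬∀x A ≡ ∃x ¬A, ¬∃x A ≡ ∀x ¬A, De Morgan for ∧/∨):
  (∀q ∀x (K(x) ∨ K(q))) ∨ (∃q ¬K(q))
Give each quantifier a distinct variable: q↦w1.
  (∀q ∀x (K(x) ∨ K(q))) ∨ (∃w1 ¬K(w1))
Extract every quantifier outward, since the variables are now distinct and don't occur free across branches:
  ∀q ∀x ∃w1 (K(x) ∨ K(q) ∨ ¬K(w1))

∀q ∀x ∃w1 (K(x) ∨ K(q) ∨ ¬K(w1))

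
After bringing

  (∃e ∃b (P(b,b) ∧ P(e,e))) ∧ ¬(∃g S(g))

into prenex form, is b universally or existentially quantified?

Push ¬ through the quantifiers and connectives to reach negation normal form:
  (∃e ∃b (P(b,b) ∧ P(e,e))) ∧ (∀g ¬S(g))
Pull the quantifiers to the front (each side's bound variable is not free in the other side):
  ∃e ∃b ∀g (P(b,b) ∧ P(e,e) ∧ ¬S(g))
The quantifier ∃b sits under an even number of negations, so it remains existential.

existential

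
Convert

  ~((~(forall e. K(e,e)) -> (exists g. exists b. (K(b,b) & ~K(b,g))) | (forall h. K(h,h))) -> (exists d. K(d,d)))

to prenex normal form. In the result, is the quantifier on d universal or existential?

Eliminate → and ↔ using ¬ and ∨.
  ~(~(~~(forall e. K(e,e)) | (exists g. exists b. (K(b,b) & ~K(b,g))) | (forall h. K(h,h))) | (exists d. K(d,d)))
Drive negations inward (¬∀x A ≡ ∃x ¬A, ¬∃x A ≡ ∀x ¬A, De Morgan for ∧/∨):
  ((forall e. K(e,e)) | (exists g. exists b. (K(b,b) & ~K(b,g))) | (forall h. K(h,h))) & (forall d. ~K(d,d))
Finally move all quantifiers to the prefix:
  forall e. exists g. exists b. forall h. forall d. ((K(e,e) | K(b,b) & ~K(b,g) | K(h,h)) & ~K(d,d))
The quantifier exists d sits under an odd number of negations (counting the antecedent side of each →), so it flips to forall d.

universal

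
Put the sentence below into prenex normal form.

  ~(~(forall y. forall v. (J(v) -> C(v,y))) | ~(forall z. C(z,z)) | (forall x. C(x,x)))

Rewrite implications/biconditionals: A → B as ¬A ∨ B.
  ~(~(forall y. forall v. (~J(v) | C(v,y))) | ~(forall z. C(z,z)) | (forall x. C(x,x)))
Drive negations inward (¬∀x A ≡ ∃x ¬A, ¬∃x A ≡ ∀x ¬A, De Morgan for ∧/∨):
  (forall y. forall v. (~J(v) | C(v,y))) & (forall z. C(z,z)) & (exists x. ~C(x,x))
All bound variables are already distinct, so no renaming is needed.
Pull the quantifiers to the front (each side's bound variable is not free in the other side):
  forall y. forall v. forall z. exists x. ((~J(v) | C(v,y)) & C(z,z) & ~C(x,x))

forall y. forall v. forall z. exists x. ((~J(v) | C(v,y)) & C(z,z) & ~C(x,x))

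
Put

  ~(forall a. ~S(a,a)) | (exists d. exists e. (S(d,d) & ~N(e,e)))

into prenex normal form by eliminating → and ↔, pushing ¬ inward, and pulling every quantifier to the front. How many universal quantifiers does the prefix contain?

Drive negations inward (¬∀x A ≡ ∃x ¬A, ¬∃x A ≡ ∀x ¬A, De Morgan for ∧/∨):
  (exists a. S(a,a)) | (exists d. exists e. (S(d,d) & ~N(e,e)))
Finally move all quantifiers to the prefix:
  exists a. exists d. exists e. (S(a,a) | S(d,d) & ~N(e,e))
The prefix is exists a exists d exists e: 0 universal, 3 existential.

0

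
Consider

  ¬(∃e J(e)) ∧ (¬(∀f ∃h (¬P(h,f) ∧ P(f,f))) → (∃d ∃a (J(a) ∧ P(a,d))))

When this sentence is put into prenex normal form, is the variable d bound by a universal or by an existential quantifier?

existential

First replace A → B with ¬A ∨ B.
  ¬(∃e J(e)) ∧ (¬¬(∀f ∃h (¬P(h,f) ∧ P(f,f))) ∨ (∃d ∃a (J(a) ∧ P(a,d))))
Push ¬ through the quantifiers and connectives to reach negation normal form:
  (∀e ¬J(e)) ∧ ((∀f ∃h (¬P(h,f) ∧ P(f,f))) ∨ (∃d ∃a (J(a) ∧ P(a,d))))
Finally move all quantifiers to the prefix:
  ∀e ∀f ∃h ∃d ∃a (¬J(e) ∧ (¬P(h,f) ∧ P(f,f) ∨ J(a) ∧ P(a,d)))
The quantifier ∃d sits under an even number of negations (counting the antecedent side of each →), so it remains existential.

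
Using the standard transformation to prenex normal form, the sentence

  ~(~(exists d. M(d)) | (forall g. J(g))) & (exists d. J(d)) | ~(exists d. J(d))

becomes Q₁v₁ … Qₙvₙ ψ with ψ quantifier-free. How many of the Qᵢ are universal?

Push ¬ through the quantifiers and connectives to reach negation normal form:
  (exists d. M(d)) & (exists g. ~J(g)) & (exists d. J(d)) | (forall d. ~J(d))
Give each quantifier a distinct variable: d↦c, d↦q.
  (exists d. M(d)) & (exists g. ~J(g)) & (exists c. J(c)) | (forall q. ~J(q))
Pull the quantifiers to the front (each side's bound variable is not free in the other side):
  exists d. exists g. exists c. forall q. (M(d) & ~J(g) & J(c) | ~J(q))
The prefix is exists d exists g exists c forall q: 1 universal, 3 existential.

1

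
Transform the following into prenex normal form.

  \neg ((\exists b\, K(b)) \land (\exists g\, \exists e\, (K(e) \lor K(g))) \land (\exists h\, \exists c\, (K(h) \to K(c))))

\forall b\, \forall g\, \forall e\, \forall h\, \forall c\, (\neg K(b) \lor \neg K(e) \land \neg K(g) \lor K(h) \land \neg K(c))

First replace A → B with ¬A ∨ B.
  \neg ((\exists b\, K(b)) \land (\exists g\, \exists e\, (K(e) \lor K(g))) \land (\exists h\, \exists c\, (\neg K(h) \lor K(c))))
Move each ¬ inward, flipping quantifiers it crosses:
  (\forall b\, \neg K(b)) \lor (\forall g\, \forall e\, (\neg K(e) \land \neg K(g))) \lor (\forall h\, \forall c\, (K(h) \land \neg K(c)))
All bound variables are already distinct, so no renaming is needed.
Finally move all quantifiers to the prefix:
  \forall b\, \forall g\, \forall e\, \forall h\, \forall c\, (\neg K(b) \lor \neg K(e) \land \neg K(g) \lor K(h) \land \neg K(c))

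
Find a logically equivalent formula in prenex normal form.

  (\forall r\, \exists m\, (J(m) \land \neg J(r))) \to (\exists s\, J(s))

\exists r\, \forall m\, \exists s\, (\neg J(m) \lor J(r) \lor J(s))

Rewrite implications/biconditionals: A → B as ¬A ∨ B.
  \neg (\forall r\, \exists m\, (J(m) \land \neg J(r))) \lor (\exists s\, J(s))
Push ¬ through the quantifiers and connectives to reach negation normal form:
  (\exists r\, \forall m\, (\neg J(m) \lor J(r))) \lor (\exists s\, J(s))
All bound variables are already distinct, so no renaming is needed.
Finally move all quantifiers to the prefix:
  \exists r\, \forall m\, \exists s\, (\neg J(m) \lor J(r) \lor J(s))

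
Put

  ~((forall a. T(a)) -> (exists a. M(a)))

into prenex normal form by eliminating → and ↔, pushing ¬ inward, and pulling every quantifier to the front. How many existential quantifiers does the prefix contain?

First replace A → B with ¬A ∨ B.
  ~(~(forall a. T(a)) | (exists a. M(a)))
Drive negations inward (¬∀x A ≡ ∃x ¬A, ¬∃x A ≡ ∀x ¬A, De Morgan for ∧/∨):
  (forall a. T(a)) & (forall a. ~M(a))
Standardize variables apart so no two quantifiers bind the same name: a↦r.
  (forall a. T(a)) & (forall r. ~M(r))
Extract every quantifier outward, since the variables are now distinct and don't occur free across branches:
  forall a. forall r. (T(a) & ~M(r))
The prefix is forall a forall r: 2 universal, 0 existential.

0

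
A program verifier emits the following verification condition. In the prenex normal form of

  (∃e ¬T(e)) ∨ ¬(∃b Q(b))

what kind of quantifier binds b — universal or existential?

universal

Push ¬ through the quantifiers and connectives to reach negation normal form:
  (∃e ¬T(e)) ∨ (∀b ¬Q(b))
Extract every quantifier outward, since the variables are now distinct and don't occur free across branches:
  ∃e ∀b (¬T(e) ∨ ¬Q(b))
The quantifier ∃b sits under an odd number of negations, so it flips to ∀b.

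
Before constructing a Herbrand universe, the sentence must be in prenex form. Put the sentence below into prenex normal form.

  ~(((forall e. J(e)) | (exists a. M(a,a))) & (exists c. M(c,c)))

Push ¬ through the quantifiers and connectives to reach negation normal form:
  (exists e. ~J(e)) & (forall a. ~M(a,a)) | (forall c. ~M(c,c))
All bound variables are already distinct, so no renaming is needed.
Finally move all quantifiers to the prefix:
  exists e. forall a. forall c. (~J(e) & ~M(a,a) | ~M(c,c))

exists e. forall a. forall c. (~J(e) & ~M(a,a) | ~M(c,c))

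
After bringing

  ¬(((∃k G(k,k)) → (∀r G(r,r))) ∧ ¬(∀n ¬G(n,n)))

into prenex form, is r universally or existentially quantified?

existential

Eliminate → and ↔ using ¬ and ∨.
  ¬((¬(∃k G(k,k)) ∨ (∀r G(r,r))) ∧ ¬(∀n ¬G(n,n)))
Move each ¬ inward, flipping quantifiers it crosses:
  (∃k G(k,k)) ∧ (∃r ¬G(r,r)) ∨ (∀n ¬G(n,n))
All bound variables are already distinct, so no renaming is needed.
Pull the quantifiers to the front (each side's bound variable is not free in the other side):
  ∃k ∃r ∀n (G(k,k) ∧ ¬G(r,r) ∨ ¬G(n,n))
The quantifier ∀r sits under an odd number of negations (counting the antecedent side of each →), so it flips to ∃r.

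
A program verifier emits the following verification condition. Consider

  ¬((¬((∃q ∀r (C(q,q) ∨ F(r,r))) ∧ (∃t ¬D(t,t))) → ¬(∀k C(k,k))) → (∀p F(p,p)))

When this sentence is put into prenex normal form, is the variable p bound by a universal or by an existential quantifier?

existential

Rewrite implications/biconditionals: A → B as ¬A ∨ B.
  ¬(¬(¬¬((∃q ∀r (C(q,q) ∨ F(r,r))) ∧ (∃t ¬D(t,t))) ∨ ¬(∀k C(k,k))) ∨ (∀p F(p,p)))
Move each ¬ inward, flipping quantifiers it crosses:
  ((∃q ∀r (C(q,q) ∨ F(r,r))) ∧ (∃t ¬D(t,t)) ∨ (∃k ¬C(k,k))) ∧ (∃p ¬F(p,p))
Extract every quantifier outward, since the variables are now distinct and don't occur free across branches:
  ∃q ∀r ∃t ∃k ∃p (((C(q,q) ∨ F(r,r)) ∧ ¬D(t,t) ∨ ¬C(k,k)) ∧ ¬F(p,p))
The quantifier ∀p sits under an odd number of negations (counting the antecedent side of each →), so it flips to ∃p.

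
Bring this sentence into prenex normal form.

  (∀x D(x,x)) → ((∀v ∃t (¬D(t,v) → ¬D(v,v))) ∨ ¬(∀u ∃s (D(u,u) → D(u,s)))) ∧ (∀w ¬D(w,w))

Rewrite implications/biconditionals: A → B as ¬A ∨ B.
  ¬(∀x D(x,x)) ∨ ((∀v ∃t (¬¬D(t,v) ∨ ¬D(v,v))) ∨ ¬(∀u ∃s (¬D(u,u) ∨ D(u,s)))) ∧ (∀w ¬D(w,w))
Drive negations inward (¬∀x A ≡ ∃x ¬A, ¬∃x A ≡ ∀x ¬A, De Morgan for ∧/∨):
  (∃x ¬D(x,x)) ∨ ((∀v ∃t (D(t,v) ∨ ¬D(v,v))) ∨ (∃u ∀s (D(u,u) ∧ ¬D(u,s)))) ∧ (∀w ¬D(w,w))
All bound variables are already distinct, so no renaming is needed.
Pull the quantifiers to the front (each side's bound variable is not free in the other side):
  ∃x ∀v ∃t ∃u ∀s ∀w (¬D(x,x) ∨ (D(t,v) ∨ ¬D(v,v) ∨ D(u,u) ∧ ¬D(u,s)) ∧ ¬D(w,w))

∃x ∀v ∃t ∃u ∀s ∀w (¬D(x,x) ∨ (D(t,v) ∨ ¬D(v,v) ∨ D(u,u) ∧ ¬D(u,s)) ∧ ¬D(w,w))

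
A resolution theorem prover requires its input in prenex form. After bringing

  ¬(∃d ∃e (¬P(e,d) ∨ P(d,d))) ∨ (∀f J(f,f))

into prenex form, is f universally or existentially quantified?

universal

Move each ¬ inward, flipping quantifiers it crosses:
  (∀d ∀e (P(e,d) ∧ ¬P(d,d))) ∨ (∀f J(f,f))
All bound variables are already distinct, so no renaming is needed.
Pull the quantifiers to the front (each side's bound variable is not free in the other side):
  ∀d ∀e ∀f (P(e,d) ∧ ¬P(d,d) ∨ J(f,f))
The quantifier ∀f sits under an even number of negations, so it remains universal.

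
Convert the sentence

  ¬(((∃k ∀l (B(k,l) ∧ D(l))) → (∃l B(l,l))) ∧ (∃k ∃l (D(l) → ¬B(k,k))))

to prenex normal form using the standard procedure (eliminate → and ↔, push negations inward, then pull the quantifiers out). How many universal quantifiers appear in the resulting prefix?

Eliminate → and ↔ using ¬ and ∨.
  ¬((¬(∃k ∀l (B(k,l) ∧ D(l))) ∨ (∃l B(l,l))) ∧ (∃k ∃l (¬D(l) ∨ ¬B(k,k))))
Drive negations inward (¬∀x A ≡ ∃x ¬A, ¬∃x A ≡ ∀x ¬A, De Morgan for ∧/∨):
  (∃k ∀l (B(k,l) ∧ D(l))) ∧ (∀l ¬B(l,l)) ∨ (∀k ∀l (D(l) ∧ B(k,k)))
Give each quantifier a distinct variable: l↦w1, k↦w, l↦a.
  (∃k ∀l (B(k,l) ∧ D(l))) ∧ (∀w1 ¬B(w1,w1)) ∨ (∀w ∀a (D(a) ∧ B(w,w)))
Extract every quantifier outward, since the variables are now distinct and don't occur free across branches:
  ∃k ∀l ∀w1 ∀w ∀a (B(k,l) ∧ D(l) ∧ ¬B(w1,w1) ∨ D(a) ∧ B(w,w))
The prefix is ∃k ∀l ∀w1 ∀w ∀a: 4 universal, 1 existential.

4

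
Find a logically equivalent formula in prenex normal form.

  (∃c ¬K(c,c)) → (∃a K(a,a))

Eliminate → and ↔ using ¬ and ∨.
  ¬(∃c ¬K(c,c)) ∨ (∃a K(a,a))
Move each ¬ inward, flipping quantifiers it crosses:
  (∀c K(c,c)) ∨ (∃a K(a,a))
Finally move all quantifiers to the prefix:
  ∀c ∃a (K(c,c) ∨ K(a,a))

∀c ∃a (K(c,c) ∨ K(a,a))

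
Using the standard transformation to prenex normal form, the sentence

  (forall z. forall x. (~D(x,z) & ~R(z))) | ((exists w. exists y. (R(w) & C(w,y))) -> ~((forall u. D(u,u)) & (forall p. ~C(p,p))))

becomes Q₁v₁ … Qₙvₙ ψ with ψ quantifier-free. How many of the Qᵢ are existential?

2

First replace A → B with ¬A ∨ B.
  (forall z. forall x. (~D(x,z) & ~R(z))) | ~(exists w. exists y. (R(w) & C(w,y))) | ~((forall u. D(u,u)) & (forall p. ~C(p,p)))
Push ¬ through the quantifiers and connectives to reach negation normal form:
  (forall z. forall x. (~D(x,z) & ~R(z))) | (forall w. forall y. (~R(w) | ~C(w,y))) | (exists u. ~D(u,u)) | (exists p. C(p,p))
All bound variables are already distinct, so no renaming is needed.
Finally move all quantifiers to the prefix:
  forall z. forall x. forall w. forall y. exists u. exists p. (~D(x,z) & ~R(z) | ~R(w) | ~C(w,y) | ~D(u,u) | C(p,p))
The prefix is forall z forall x forall w forall y exists u exists p: 4 universal, 2 existential.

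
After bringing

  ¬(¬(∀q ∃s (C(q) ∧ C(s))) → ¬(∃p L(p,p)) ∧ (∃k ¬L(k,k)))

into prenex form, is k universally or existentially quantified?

Rewrite implications/biconditionals: A → B as ¬A ∨ B.
  ¬(¬¬(∀q ∃s (C(q) ∧ C(s))) ∨ ¬(∃p L(p,p)) ∧ (∃k ¬L(k,k)))
Drive negations inward (¬∀x A ≡ ∃x ¬A, ¬∃x A ≡ ∀x ¬A, De Morgan for ∧/∨):
  (∃q ∀s (¬C(q) ∨ ¬C(s))) ∧ ((∃p L(p,p)) ∨ (∀k L(k,k)))
Finally move all quantifiers to the prefix:
  ∃q ∀s ∃p ∀k ((¬C(q) ∨ ¬C(s)) ∧ (L(p,p) ∨ L(k,k)))
The quantifier ∃k sits under an odd number of negations (counting the antecedent side of each →), so it flips to ∀k.

universal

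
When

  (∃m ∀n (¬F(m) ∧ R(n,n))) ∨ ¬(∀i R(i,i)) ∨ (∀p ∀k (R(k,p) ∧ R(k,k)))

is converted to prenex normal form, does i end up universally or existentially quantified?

Drive negations inward (¬∀x A ≡ ∃x ¬A, ¬∃x A ≡ ∀x ¬A, De Morgan for ∧/∨):
  (∃m ∀n (¬F(m) ∧ R(n,n))) ∨ (∃i ¬R(i,i)) ∨ (∀p ∀k (R(k,p) ∧ R(k,k)))
All bound variables are already distinct, so no renaming is needed.
Pull the quantifiers to the front (each side's bound variable is not free in the other side):
  ∃m ∀n ∃i ∀p ∀k (¬F(m) ∧ R(n,n) ∨ ¬R(i,i) ∨ R(k,p) ∧ R(k,k))
The quantifier ∀i sits under an odd number of negations, so it flips to ∃i.

existential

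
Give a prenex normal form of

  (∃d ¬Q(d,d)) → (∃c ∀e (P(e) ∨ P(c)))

First replace A → B with ¬A ∨ B.
  ¬(∃d ¬Q(d,d)) ∨ (∃c ∀e (P(e) ∨ P(c)))
Drive negations inward (¬∀x A ≡ ∃x ¬A, ¬∃x A ≡ ∀x ¬A, De Morgan for ∧/∨):
  (∀d Q(d,d)) ∨ (∃c ∀e (P(e) ∨ P(c)))
All bound variables are already distinct, so no renaming is needed.
Finally move all quantifiers to the prefix:
  ∀d ∃c ∀e (Q(d,d) ∨ P(e) ∨ P(c))

∀d ∃c ∀e (Q(d,d) ∨ P(e) ∨ P(c))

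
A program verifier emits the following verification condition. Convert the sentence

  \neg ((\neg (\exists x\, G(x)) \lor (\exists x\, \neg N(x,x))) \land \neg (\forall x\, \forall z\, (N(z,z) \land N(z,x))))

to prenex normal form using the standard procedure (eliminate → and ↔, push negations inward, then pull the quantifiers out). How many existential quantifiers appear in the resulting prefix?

1

Drive negations inward (¬∀x A ≡ ∃x ¬A, ¬∃x A ≡ ∀x ¬A, De Morgan for ∧/∨):
  (\exists x\, G(x)) \land (\forall x\, N(x,x)) \lor (\forall x\, \forall z\, (N(z,z) \land N(z,x)))
Give each quantifier a distinct variable: x↦b, x↦c.
  (\exists x\, G(x)) \land (\forall b\, N(b,b)) \lor (\forall c\, \forall z\, (N(z,z) \land N(z,c)))
Finally move all quantifiers to the prefix:
  \exists x\, \forall b\, \forall c\, \forall z\, (G(x) \land N(b,b) \lor N(z,z) \land N(z,c))
The prefix is \exists x \forall b \forall c \forall z: 3 universal, 1 existential.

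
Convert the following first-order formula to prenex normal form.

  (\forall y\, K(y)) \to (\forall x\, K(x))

\exists y\, \forall x\, (\neg K(y) \lor K(x))

First replace A → B with ¬A ∨ B.
  \neg (\forall y\, K(y)) \lor (\forall x\, K(x))
Drive negations inward (¬∀x A ≡ ∃x ¬A, ¬∃x A ≡ ∀x ¬A, De Morgan for ∧/∨):
  (\exists y\, \neg K(y)) \lor (\forall x\, K(x))
Pull the quantifiers to the front (each side's bound variable is not free in the other side):
  \exists y\, \forall x\, (\neg K(y) \lor K(x))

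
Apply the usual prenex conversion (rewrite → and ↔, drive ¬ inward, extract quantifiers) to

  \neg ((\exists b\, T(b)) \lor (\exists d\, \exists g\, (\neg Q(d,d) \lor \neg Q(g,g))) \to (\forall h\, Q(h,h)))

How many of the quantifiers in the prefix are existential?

4

Rewrite implications/biconditionals: A → B as ¬A ∨ B.
  \neg (\neg ((\exists b\, T(b)) \lor (\exists d\, \exists g\, (\neg Q(d,d) \lor \neg Q(g,g)))) \lor (\forall h\, Q(h,h)))
Move each ¬ inward, flipping quantifiers it crosses:
  ((\exists b\, T(b)) \lor (\exists d\, \exists g\, (\neg Q(d,d) \lor \neg Q(g,g)))) \land (\exists h\, \neg Q(h,h))
All bound variables are already distinct, so no renaming is needed.
Extract every quantifier outward, since the variables are now distinct and don't occur free across branches:
  \exists b\, \exists d\, \exists g\, \exists h\, ((T(b) \lor \neg Q(d,d) \lor \neg Q(g,g)) \land \neg Q(h,h))
The prefix is \exists b \exists d \exists g \exists h: 0 universal, 4 existential.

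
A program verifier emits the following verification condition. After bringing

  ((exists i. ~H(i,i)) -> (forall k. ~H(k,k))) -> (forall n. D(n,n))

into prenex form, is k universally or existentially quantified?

Eliminate → and ↔ using ¬ and ∨.
  ~(~(exists i. ~H(i,i)) | (forall k. ~H(k,k))) | (forall n. D(n,n))
Move each ¬ inward, flipping quantifiers it crosses:
  (exists i. ~H(i,i)) & (exists k. H(k,k)) | (forall n. D(n,n))
All bound variables are already distinct, so no renaming is needed.
Extract every quantifier outward, since the variables are now distinct and don't occur free across branches:
  exists i. exists k. forall n. (~H(i,i) & H(k,k) | D(n,n))
The quantifier forall k sits under an odd number of negations (counting the antecedent side of each →), so it flips to exists k.

existential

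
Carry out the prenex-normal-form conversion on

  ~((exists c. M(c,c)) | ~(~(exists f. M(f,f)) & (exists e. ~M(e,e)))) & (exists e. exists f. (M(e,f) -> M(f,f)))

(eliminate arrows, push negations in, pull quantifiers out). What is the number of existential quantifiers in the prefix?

3

First replace A → B with ¬A ∨ B.
  ~((exists c. M(c,c)) | ~(~(exists f. M(f,f)) & (exists e. ~M(e,e)))) & (exists e. exists f. (~M(e,f) | M(f,f)))
Push ¬ through the quantifiers and connectives to reach negation normal form:
  (forall c. ~M(c,c)) & (forall f. ~M(f,f)) & (exists e. ~M(e,e)) & (exists e. exists f. (~M(e,f) | M(f,f)))
Rename bound variables to avoid capture: e↦w, f↦r.
  (forall c. ~M(c,c)) & (forall f. ~M(f,f)) & (exists e. ~M(e,e)) & (exists w. exists r. (~M(w,r) | M(r,r)))
Pull the quantifiers to the front (each side's bound variable is not free in the other side):
  forall c. forall f. exists e. exists w. exists r. (~M(c,c) & ~M(f,f) & ~M(e,e) & (~M(w,r) | M(r,r)))
The prefix is forall c forall f exists e exists w exists r: 2 universal, 3 existential.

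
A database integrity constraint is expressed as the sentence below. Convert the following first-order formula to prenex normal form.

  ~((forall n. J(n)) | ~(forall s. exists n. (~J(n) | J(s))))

Push ¬ through the quantifiers and connectives to reach negation normal form:
  (exists n. ~J(n)) & (forall s. exists n. (~J(n) | J(s)))
Standardize variables apart so no two quantifiers bind the same name: n↦q.
  (exists n. ~J(n)) & (forall s. exists q. (~J(q) | J(s)))
Extract every quantifier outward, since the variables are now distinct and don't occur free across branches:
  exists n. forall s. exists q. (~J(n) & (~J(q) | J(s)))

exists n. forall s. exists q. (~J(n) & (~J(q) | J(s)))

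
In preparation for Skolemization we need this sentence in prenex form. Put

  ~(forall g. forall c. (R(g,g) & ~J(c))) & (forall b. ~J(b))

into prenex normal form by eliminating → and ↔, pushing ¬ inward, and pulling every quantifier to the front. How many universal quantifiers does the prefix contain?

Drive negations inward (¬∀x A ≡ ∃x ¬A, ¬∃x A ≡ ∀x ¬A, De Morgan for ∧/∨):
  (exists g. exists c. (~R(g,g) | J(c))) & (forall b. ~J(b))
All bound variables are already distinct, so no renaming is needed.
Extract every quantifier outward, since the variables are now distinct and don't occur free across branches:
  exists g. exists c. forall b. ((~R(g,g) | J(c)) & ~J(b))
The prefix is exists g exists c forall b: 1 universal, 2 existential.

1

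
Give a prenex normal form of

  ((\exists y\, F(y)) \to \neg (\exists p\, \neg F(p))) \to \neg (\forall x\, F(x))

First replace A → B with ¬A ∨ B.
  \neg (\neg (\exists y\, F(y)) \lor \neg (\exists p\, \neg F(p))) \lor \neg (\forall x\, F(x))
Push ¬ through the quantifiers and connectives to reach negation normal form:
  (\exists y\, F(y)) \land (\exists p\, \neg F(p)) \lor (\exists x\, \neg F(x))
All bound variables are already distinct, so no renaming is needed.
Pull the quantifiers to the front (each side's bound variable is not free in the other side):
  \exists y\, \exists p\, \exists x\, (F(y) \land \neg F(p) \lor \neg F(x))

\exists y\, \exists p\, \exists x\, (F(y) \land \neg F(p) \lor \neg F(x))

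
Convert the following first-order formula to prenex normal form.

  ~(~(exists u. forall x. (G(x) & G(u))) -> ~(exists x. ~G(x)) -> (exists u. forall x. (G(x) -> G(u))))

Eliminate → and ↔ using ¬ and ∨.
  ~(~~(exists u. forall x. (G(x) & G(u))) | ~~(exists x. ~G(x)) | (exists u. forall x. (~G(x) | G(u))))
Drive negations inward (¬∀x A ≡ ∃x ¬A, ¬∃x A ≡ ∀x ¬A, De Morgan for ∧/∨):
  (forall u. exists x. (~G(x) | ~G(u))) & (forall x. G(x)) & (forall u. exists x. (G(x) & ~G(u)))
Give each quantifier a distinct variable: x↦z, u↦a, x↦w.
  (forall u. exists x. (~G(x) | ~G(u))) & (forall z. G(z)) & (forall a. exists w. (G(w) & ~G(a)))
Pull the quantifiers to the front (each side's bound variable is not free in the other side):
  forall u. exists x. forall z. forall a. exists w. ((~G(x) | ~G(u)) & G(z) & G(w) & ~G(a))

forall u. exists x. forall z. forall a. exists w. ((~G(x) | ~G(u)) & G(z) & G(w) & ~G(a))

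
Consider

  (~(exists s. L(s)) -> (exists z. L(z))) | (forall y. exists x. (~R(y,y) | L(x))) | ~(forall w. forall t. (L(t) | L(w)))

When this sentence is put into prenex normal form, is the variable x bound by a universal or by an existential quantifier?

existential

Eliminate → and ↔ using ¬ and ∨.
  ~~(exists s. L(s)) | (exists z. L(z)) | (forall y. exists x. (~R(y,y) | L(x))) | ~(forall w. forall t. (L(t) | L(w)))
Move each ¬ inward, flipping quantifiers it crosses:
  (exists s. L(s)) | (exists z. L(z)) | (forall y. exists x. (~R(y,y) | L(x))) | (exists w. exists t. (~L(t) & ~L(w)))
Pull the quantifiers to the front (each side's bound variable is not free in the other side):
  exists s. exists z. forall y. exists x. exists w. exists t. (L(s) | L(z) | ~R(y,y) | L(x) | ~L(t) & ~L(w))
The quantifier exists x sits under an even number of negations (counting the antecedent side of each →), so it remains existential.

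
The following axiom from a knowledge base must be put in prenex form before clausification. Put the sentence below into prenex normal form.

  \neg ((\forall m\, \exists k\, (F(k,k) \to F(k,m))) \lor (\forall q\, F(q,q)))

Rewrite implications/biconditionals: A → B as ¬A ∨ B.
  \neg ((\forall m\, \exists k\, (\neg F(k,k) \lor F(k,m))) \lor (\forall q\, F(q,q)))
Move each ¬ inward, flipping quantifiers it crosses:
  (\exists m\, \forall k\, (F(k,k) \land \neg F(k,m))) \land (\exists q\, \neg F(q,q))
All bound variables are already distinct, so no renaming is needed.
Pull the quantifiers to the front (each side's bound variable is not free in the other side):
  \exists m\, \forall k\, \exists q\, (F(k,k) \land \neg F(k,m) \land \neg F(q,q))

\exists m\, \forall k\, \exists q\, (F(k,k) \land \neg F(k,m) \land \neg F(q,q))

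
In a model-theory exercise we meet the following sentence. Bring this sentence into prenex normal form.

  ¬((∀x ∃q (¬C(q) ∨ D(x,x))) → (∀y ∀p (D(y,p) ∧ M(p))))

∀x ∃q ∃y ∃p ((¬C(q) ∨ D(x,x)) ∧ (¬D(y,p) ∨ ¬M(p)))

First replace A → B with ¬A ∨ B.
  ¬(¬(∀x ∃q (¬C(q) ∨ D(x,x))) ∨ (∀y ∀p (D(y,p) ∧ M(p))))
Move each ¬ inward, flipping quantifiers it crosses:
  (∀x ∃q (¬C(q) ∨ D(x,x))) ∧ (∃y ∃p (¬D(y,p) ∨ ¬M(p)))
All bound variables are already distinct, so no renaming is needed.
Finally move all quantifiers to the prefix:
  ∀x ∃q ∃y ∃p ((¬C(q) ∨ D(x,x)) ∧ (¬D(y,p) ∨ ¬M(p)))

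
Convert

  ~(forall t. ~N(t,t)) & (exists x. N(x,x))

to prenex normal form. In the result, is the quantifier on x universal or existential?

Push ¬ through the quantifiers and connectives to reach negation normal form:
  (exists t. N(t,t)) & (exists x. N(x,x))
Extract every quantifier outward, since the variables are now distinct and don't occur free across branches:
  exists t. exists x. (N(t,t) & N(x,x))
The quantifier exists x sits under an even number of negations, so it remains existential.

existential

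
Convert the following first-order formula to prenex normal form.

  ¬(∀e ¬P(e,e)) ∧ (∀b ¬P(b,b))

Drive negations inward (¬∀x A ≡ ∃x ¬A, ¬∃x A ≡ ∀x ¬A, De Morgan for ∧/∨):
  (∃e P(e,e)) ∧ (∀b ¬P(b,b))
Extract every quantifier outward, since the variables are now distinct and don't occur free across branches:
  ∃e ∀b (P(e,e) ∧ ¬P(b,b))

∃e ∀b (P(e,e) ∧ ¬P(b,b))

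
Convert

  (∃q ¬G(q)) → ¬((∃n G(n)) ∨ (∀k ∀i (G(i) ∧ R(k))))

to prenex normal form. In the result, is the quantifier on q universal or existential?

universal

Eliminate → and ↔ using ¬ and ∨.
  ¬(∃q ¬G(q)) ∨ ¬((∃n G(n)) ∨ (∀k ∀i (G(i) ∧ R(k))))
Drive negations inward (¬∀x A ≡ ∃x ¬A, ¬∃x A ≡ ∀x ¬A, De Morgan for ∧/∨):
  (∀q G(q)) ∨ (∀n ¬G(n)) ∧ (∃k ∃i (¬G(i) ∨ ¬R(k)))
Finally move all quantifiers to the prefix:
  ∀q ∀n ∃k ∃i (G(q) ∨ ¬G(n) ∧ (¬G(i) ∨ ¬R(k)))
The quantifier ∃q sits under an odd number of negations (counting the antecedent side of each →), so it flips to ∀q.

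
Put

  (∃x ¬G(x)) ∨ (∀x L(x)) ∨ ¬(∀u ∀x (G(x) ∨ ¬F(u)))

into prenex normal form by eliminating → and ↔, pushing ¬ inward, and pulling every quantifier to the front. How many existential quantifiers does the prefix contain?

Push ¬ through the quantifiers and connectives to reach negation normal form:
  (∃x ¬G(x)) ∨ (∀x L(x)) ∨ (∃u ∃x (¬G(x) ∧ F(u)))
Give each quantifier a distinct variable: x↦p, x↦c.
  (∃x ¬G(x)) ∨ (∀p L(p)) ∨ (∃u ∃c (¬G(c) ∧ F(u)))
Extract every quantifier outward, since the variables are now distinct and don't occur free across branches:
  ∃x ∀p ∃u ∃c (¬G(x) ∨ L(p) ∨ ¬G(c) ∧ F(u))
The prefix is ∃x ∀p ∃u ∃c: 1 universal, 3 existential.

3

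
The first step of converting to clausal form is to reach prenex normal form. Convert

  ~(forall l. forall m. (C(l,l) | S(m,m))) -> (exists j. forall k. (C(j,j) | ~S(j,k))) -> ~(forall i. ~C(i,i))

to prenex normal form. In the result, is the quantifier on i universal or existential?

existential

First replace A → B with ¬A ∨ B.
  ~~(forall l. forall m. (C(l,l) | S(m,m))) | ~(exists j. forall k. (C(j,j) | ~S(j,k))) | ~(forall i. ~C(i,i))
Push ¬ through the quantifiers and connectives to reach negation normal form:
  (forall l. forall m. (C(l,l) | S(m,m))) | (forall j. exists k. (~C(j,j) & S(j,k))) | (exists i. C(i,i))
All bound variables are already distinct, so no renaming is needed.
Finally move all quantifiers to the prefix:
  forall l. forall m. forall j. exists k. exists i. (C(l,l) | S(m,m) | ~C(j,j) & S(j,k) | C(i,i))
The quantifier forall i sits under an odd number of negations (counting the antecedent side of each →), so it flips to exists i.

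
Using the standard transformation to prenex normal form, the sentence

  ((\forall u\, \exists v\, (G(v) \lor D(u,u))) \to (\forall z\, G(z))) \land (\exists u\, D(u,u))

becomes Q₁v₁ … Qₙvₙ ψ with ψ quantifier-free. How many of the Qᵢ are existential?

2

First replace A → B with ¬A ∨ B.
  (\neg (\forall u\, \exists v\, (G(v) \lor D(u,u))) \lor (\forall z\, G(z))) \land (\exists u\, D(u,u))
Push ¬ through the quantifiers and connectives to reach negation normal form:
  ((\exists u\, \forall v\, (\neg G(v) \land \neg D(u,u))) \lor (\forall z\, G(z))) \land (\exists u\, D(u,u))
Rename bound variables to avoid capture: u↦y1.
  ((\exists u\, \forall v\, (\neg G(v) \land \neg D(u,u))) \lor (\forall z\, G(z))) \land (\exists y1\, D(y1,y1))
Extract every quantifier outward, since the variables are now distinct and don't occur free across branches:
  \exists u\, \forall v\, \forall z\, \exists y1\, ((\neg G(v) \land \neg D(u,u) \lor G(z)) \land D(y1,y1))
The prefix is \exists u \forall v \forall z \exists y1: 2 universal, 2 existential.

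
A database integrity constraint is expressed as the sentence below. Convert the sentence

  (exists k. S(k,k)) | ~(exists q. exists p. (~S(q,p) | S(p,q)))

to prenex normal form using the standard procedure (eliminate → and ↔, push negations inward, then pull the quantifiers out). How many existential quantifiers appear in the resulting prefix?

1

Push ¬ through the quantifiers and connectives to reach negation normal form:
  (exists k. S(k,k)) | (forall q. forall p. (S(q,p) & ~S(p,q)))
All bound variables are already distinct, so no renaming is needed.
Finally move all quantifiers to the prefix:
  exists k. forall q. forall p. (S(k,k) | S(q,p) & ~S(p,q))
The prefix is exists k forall q forall p: 2 universal, 1 existential.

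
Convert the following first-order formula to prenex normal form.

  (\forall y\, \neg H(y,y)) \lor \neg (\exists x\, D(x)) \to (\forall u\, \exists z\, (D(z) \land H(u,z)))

Rewrite implications/biconditionals: A → B as ¬A ∨ B.
  \neg ((\forall y\, \neg H(y,y)) \lor \neg (\exists x\, D(x))) \lor (\forall u\, \exists z\, (D(z) \land H(u,z)))
Move each ¬ inward, flipping quantifiers it crosses:
  (\exists y\, H(y,y)) \land (\exists x\, D(x)) \lor (\forall u\, \exists z\, (D(z) \land H(u,z)))
All bound variables are already distinct, so no renaming is needed.
Finally move all quantifiers to the prefix:
  \exists y\, \exists x\, \forall u\, \exists z\, (H(y,y) \land D(x) \lor D(z) \land H(u,z))

\exists y\, \exists x\, \forall u\, \exists z\, (H(y,y) \land D(x) \lor D(z) \land H(u,z))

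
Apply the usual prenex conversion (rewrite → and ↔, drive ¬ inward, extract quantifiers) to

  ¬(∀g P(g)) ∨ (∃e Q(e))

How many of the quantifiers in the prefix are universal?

0

Push ¬ through the quantifiers and connectives to reach negation normal form:
  (∃g ¬P(g)) ∨ (∃e Q(e))
Finally move all quantifiers to the prefix:
  ∃g ∃e (¬P(g) ∨ Q(e))
The prefix is ∃g ∃e: 0 universal, 2 existential.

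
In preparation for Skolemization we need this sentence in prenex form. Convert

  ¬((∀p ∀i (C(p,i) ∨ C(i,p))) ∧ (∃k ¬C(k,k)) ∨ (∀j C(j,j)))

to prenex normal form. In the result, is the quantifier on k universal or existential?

universal

Move each ¬ inward, flipping quantifiers it crosses:
  ((∃p ∃i (¬C(p,i) ∧ ¬C(i,p))) ∨ (∀k C(k,k))) ∧ (∃j ¬C(j,j))
All bound variables are already distinct, so no renaming is needed.
Pull the quantifiers to the front (each side's bound variable is not free in the other side):
  ∃p ∃i ∀k ∃j ((¬C(p,i) ∧ ¬C(i,p) ∨ C(k,k)) ∧ ¬C(j,j))
The quantifier ∃k sits under an odd number of negations, so it flips to ∀k.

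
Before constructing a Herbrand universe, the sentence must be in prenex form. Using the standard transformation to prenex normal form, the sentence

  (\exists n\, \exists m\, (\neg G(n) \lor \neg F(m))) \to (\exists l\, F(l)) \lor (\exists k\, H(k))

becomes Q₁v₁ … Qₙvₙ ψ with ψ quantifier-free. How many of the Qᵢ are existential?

Eliminate → and ↔ using ¬ and ∨.
  \neg (\exists n\, \exists m\, (\neg G(n) \lor \neg F(m))) \lor (\exists l\, F(l)) \lor (\exists k\, H(k))
Move each ¬ inward, flipping quantifiers it crosses:
  (\forall n\, \forall m\, (G(n) \land F(m))) \lor (\exists l\, F(l)) \lor (\exists k\, H(k))
All bound variables are already distinct, so no renaming is needed.
Pull the quantifiers to the front (each side's bound variable is not free in the other side):
  \forall n\, \forall m\, \exists l\, \exists k\, (G(n) \land F(m) \lor F(l) \lor H(k))
The prefix is \forall n \forall m \exists l \exists k: 2 universal, 2 existential.

2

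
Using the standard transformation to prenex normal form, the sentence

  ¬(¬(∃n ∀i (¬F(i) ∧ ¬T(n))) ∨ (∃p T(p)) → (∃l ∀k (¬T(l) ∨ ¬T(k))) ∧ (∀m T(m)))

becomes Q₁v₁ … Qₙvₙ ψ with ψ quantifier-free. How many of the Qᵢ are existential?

4

Rewrite implications/biconditionals: A → B as ¬A ∨ B.
  ¬(¬(¬(∃n ∀i (¬F(i) ∧ ¬T(n))) ∨ (∃p T(p))) ∨ (∃l ∀k (¬T(l) ∨ ¬T(k))) ∧ (∀m T(m)))
Drive negations inward (¬∀x A ≡ ∃x ¬A, ¬∃x A ≡ ∀x ¬A, De Morgan for ∧/∨):
  ((∀n ∃i (F(i) ∨ T(n))) ∨ (∃p T(p))) ∧ ((∀l ∃k (T(l) ∧ T(k))) ∨ (∃m ¬T(m)))
Extract every quantifier outward, since the variables are now distinct and don't occur free across branches:
  ∀n ∃i ∃p ∀l ∃k ∃m ((F(i) ∨ T(n) ∨ T(p)) ∧ (T(l) ∧ T(k) ∨ ¬T(m)))
The prefix is ∀n ∃i ∃p ∀l ∃k ∃m: 2 universal, 4 existential.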